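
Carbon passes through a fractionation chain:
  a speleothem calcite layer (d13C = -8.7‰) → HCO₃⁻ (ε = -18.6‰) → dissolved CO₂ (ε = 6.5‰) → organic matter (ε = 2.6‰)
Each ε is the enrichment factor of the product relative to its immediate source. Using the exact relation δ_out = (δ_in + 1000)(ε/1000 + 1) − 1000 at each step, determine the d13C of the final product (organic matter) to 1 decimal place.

step 1: δ = (-8.70 + 1000)·(-18.6/1000 + 1) − 1000 = -27.14‰
step 2: δ = (-27.14 + 1000)·(6.5/1000 + 1) − 1000 = -20.81‰
step 3: δ = (-20.81 + 1000)·(2.6/1000 + 1) − 1000 = -18.27‰

-18.3‰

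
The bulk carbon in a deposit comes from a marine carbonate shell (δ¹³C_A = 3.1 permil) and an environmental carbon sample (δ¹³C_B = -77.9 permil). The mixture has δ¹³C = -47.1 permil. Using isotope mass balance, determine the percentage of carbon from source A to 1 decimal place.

38.0%

δ_mix = f_A·δ_A + (1 − f_A)·δ_B  ⇒  f_A = (δ_mix − δ_B)/(δ_A − δ_B)
f_A = (-47.1 − (-77.9)) / (3.1 − (-77.9))
f_A = 30.8 / 81.0 = 0.3802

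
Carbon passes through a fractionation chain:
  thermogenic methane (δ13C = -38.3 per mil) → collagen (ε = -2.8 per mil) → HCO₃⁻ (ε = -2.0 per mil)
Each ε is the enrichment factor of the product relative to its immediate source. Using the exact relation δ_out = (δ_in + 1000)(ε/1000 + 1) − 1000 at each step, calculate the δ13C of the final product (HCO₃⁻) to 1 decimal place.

step 1: δ = (-38.30 + 1000)·(-2.8/1000 + 1) − 1000 = -40.99 per mil
step 2: δ = (-40.99 + 1000)·(-2.0/1000 + 1) − 1000 = -42.91 per mil

-42.9 per mil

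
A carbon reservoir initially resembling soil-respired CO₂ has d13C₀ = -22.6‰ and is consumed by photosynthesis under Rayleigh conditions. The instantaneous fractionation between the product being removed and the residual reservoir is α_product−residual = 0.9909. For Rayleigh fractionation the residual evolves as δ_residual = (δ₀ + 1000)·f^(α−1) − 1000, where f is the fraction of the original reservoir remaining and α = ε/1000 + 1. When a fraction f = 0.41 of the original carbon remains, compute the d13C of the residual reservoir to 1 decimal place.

Rayleigh residual: δ_res = (δ₀ + 1000)·f^(α−1) − 1000
α − 1 = -0.00910
f^(α−1) = 0.41^(-0.00910) = 1.008147
δ_res = (-22.6 + 1000) × 1.008147 − 1000 = 985.362 − 1000 = -14.64‰

-14.6‰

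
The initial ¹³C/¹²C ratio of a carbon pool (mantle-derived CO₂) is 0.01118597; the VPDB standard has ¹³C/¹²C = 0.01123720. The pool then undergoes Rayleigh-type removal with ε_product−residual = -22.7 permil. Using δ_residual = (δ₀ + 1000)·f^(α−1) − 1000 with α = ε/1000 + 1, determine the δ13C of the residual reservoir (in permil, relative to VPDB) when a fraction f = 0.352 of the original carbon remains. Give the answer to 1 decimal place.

δ₀ = (0.01118597/0.01123720 − 1)×1000 = (0.995441 − 1)×1000 = -4.559 permil
α − 1 = ε/1000 = -0.0227
f^(α−1) = 0.352^(-0.0227) = 1.023985
δ_res = (-4.559 + 1000) × 1.023985 − 1000 = 1019.316 − 1000 = 19.32 permil

19.3 permil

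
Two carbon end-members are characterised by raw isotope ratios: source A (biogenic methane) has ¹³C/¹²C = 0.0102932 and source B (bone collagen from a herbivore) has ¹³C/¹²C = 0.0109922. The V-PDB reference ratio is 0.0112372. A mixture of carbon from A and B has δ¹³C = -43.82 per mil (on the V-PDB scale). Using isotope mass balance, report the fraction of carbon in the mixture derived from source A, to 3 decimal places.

δ_A = (0.0102932/0.0112372 − 1)×1000 = (0.915993 − 1)×1000 = -84.007 per mil
δ_B = (0.0109922/0.0112372 − 1)×1000 = (0.978197 − 1)×1000 = -21.803 per mil
f_A = (δ_mix − δ_B)/(δ_A − δ_B) = (-43.82 − (-21.803))/(-84.007 − (-21.803))
f_A = -22.017 / -62.204 = 0.3540

0.354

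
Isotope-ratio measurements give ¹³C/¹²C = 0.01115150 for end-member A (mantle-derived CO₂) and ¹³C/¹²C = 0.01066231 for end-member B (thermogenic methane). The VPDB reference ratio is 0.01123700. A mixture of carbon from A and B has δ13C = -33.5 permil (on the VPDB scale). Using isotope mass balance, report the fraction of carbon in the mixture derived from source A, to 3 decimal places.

0.405

δ_A = (0.01115150/0.01123700 − 1)×1000 = (0.992391 − 1)×1000 = -7.609 permil
δ_B = (0.01066231/0.01123700 − 1)×1000 = (0.948857 − 1)×1000 = -51.143 permil
f_A = (δ_mix − δ_B)/(δ_A − δ_B) = (-33.5 − (-51.143))/(-7.609 − (-51.143))
f_A = 17.643 / 43.534 = 0.4053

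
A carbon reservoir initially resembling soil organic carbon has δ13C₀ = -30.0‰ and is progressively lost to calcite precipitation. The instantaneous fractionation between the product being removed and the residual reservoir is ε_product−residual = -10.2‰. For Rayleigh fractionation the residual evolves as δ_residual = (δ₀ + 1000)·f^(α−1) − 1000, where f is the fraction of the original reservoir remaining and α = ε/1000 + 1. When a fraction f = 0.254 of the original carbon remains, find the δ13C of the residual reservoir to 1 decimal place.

Rayleigh residual: δ_res = (δ₀ + 1000)·f^(α−1) − 1000
α = ε/1000 + 1 = 0.98980, so α − 1 = -0.01020
f^(α−1) = 0.254^(-0.01020) = 1.014076
δ_res = (-30.0 + 1000) × 1.014076 − 1000 = 983.654 − 1000 = -16.35‰

-16.3‰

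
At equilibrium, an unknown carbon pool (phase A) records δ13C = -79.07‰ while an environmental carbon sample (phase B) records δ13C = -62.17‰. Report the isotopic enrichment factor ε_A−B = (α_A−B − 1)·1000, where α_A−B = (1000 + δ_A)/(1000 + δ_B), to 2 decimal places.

α_A−B = (1000 + -79.07) / (1000 + -62.17) = 920.93 / 937.83 = 0.981980
ε_A−B = (0.981980 − 1) × 1000 = -18.020‰
(The approximation ε ≈ δ_A − δ_B would give -16.90‰.)

-18.02‰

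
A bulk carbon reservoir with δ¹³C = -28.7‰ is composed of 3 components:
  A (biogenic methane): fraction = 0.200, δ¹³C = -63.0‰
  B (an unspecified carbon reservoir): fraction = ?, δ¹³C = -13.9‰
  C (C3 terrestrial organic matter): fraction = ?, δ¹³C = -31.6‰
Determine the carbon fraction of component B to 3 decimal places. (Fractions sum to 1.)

0.519

Let f_B and f_C be the unknown fractions; fractions sum to 1 so f_B + f_C = 0.800.
Mass balance: Σ fᵢ·δᵢ = δ_bulk ⇒ f_B·(-13.9) + f_C·(-31.6) = -28.7 − (-12.600) = -16.100
Substitute f_C = 0.800 − f_B:
f_B·(-13.9 − -31.6) = -16.100 − 0.800×(-31.6) = 9.180
f_B = 9.180 / 17.7 = 0.5186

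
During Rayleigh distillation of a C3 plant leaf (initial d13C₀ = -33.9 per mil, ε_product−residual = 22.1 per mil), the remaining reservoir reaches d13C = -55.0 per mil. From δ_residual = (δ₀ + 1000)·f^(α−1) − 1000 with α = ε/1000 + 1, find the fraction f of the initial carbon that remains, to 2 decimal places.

α − 1 = ε/1000 = 0.0221
(δ_res + 1000)/(δ₀ + 1000) = (-55.0 + 1000)/(-33.9 + 1000) = 945.0/966.1 = 0.978160
f = 0.978160^(1/0.0221) = exp(ln(0.978160)/0.0221) = exp(-0.02208/0.0221)
f = exp(-0.9992) = 0.3682

0.37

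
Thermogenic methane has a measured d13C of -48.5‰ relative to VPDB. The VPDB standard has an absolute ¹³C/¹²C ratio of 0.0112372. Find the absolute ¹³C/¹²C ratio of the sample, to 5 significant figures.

R_sample = R_standard × (d13C/1000 + 1)
R_sample = 0.0112372 × (-48.5/1000 + 1) = 0.0112372 × 0.951500
R_sample = 0.0106922

0.010692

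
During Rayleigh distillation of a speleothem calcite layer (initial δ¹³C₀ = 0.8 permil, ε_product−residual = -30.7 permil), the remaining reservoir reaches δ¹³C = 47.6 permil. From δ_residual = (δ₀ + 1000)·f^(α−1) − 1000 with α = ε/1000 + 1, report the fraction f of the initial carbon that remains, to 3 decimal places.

α − 1 = ε/1000 = -0.0307
(δ_res + 1000)/(δ₀ + 1000) = (47.6 + 1000)/(0.8 + 1000) = 1047.6/1000.8 = 1.046763
f = 1.046763^(1/-0.0307) = exp(ln(1.046763)/-0.0307) = exp(0.04570/-0.0307)
f = exp(-1.4887) = 0.2257

0.226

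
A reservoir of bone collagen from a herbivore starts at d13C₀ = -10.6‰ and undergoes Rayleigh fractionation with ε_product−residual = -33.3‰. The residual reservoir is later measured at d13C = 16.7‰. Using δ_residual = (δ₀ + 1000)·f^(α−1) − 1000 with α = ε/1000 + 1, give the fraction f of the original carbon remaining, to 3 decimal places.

α − 1 = ε/1000 = -0.0333
(δ_res + 1000)/(δ₀ + 1000) = (16.7 + 1000)/(-10.6 + 1000) = 1016.7/989.4 = 1.027592
f = 1.027592^(1/-0.0333) = exp(ln(1.027592)/-0.0333) = exp(0.02722/-0.0333)
f = exp(-0.8174) = 0.4416

0.442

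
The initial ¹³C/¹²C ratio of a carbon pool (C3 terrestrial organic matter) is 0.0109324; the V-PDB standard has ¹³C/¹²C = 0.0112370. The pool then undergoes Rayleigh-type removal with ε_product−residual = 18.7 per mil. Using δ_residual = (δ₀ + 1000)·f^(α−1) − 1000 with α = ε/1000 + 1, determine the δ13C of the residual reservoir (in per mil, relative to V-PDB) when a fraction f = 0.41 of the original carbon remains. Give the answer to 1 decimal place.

-43.2 per mil

δ₀ = (0.0109324/0.0112370 − 1)×1000 = (0.972893 − 1)×1000 = -27.107 per mil
α − 1 = ε/1000 = 0.0187
f^(α−1) = 0.41^(0.0187) = 0.983465
δ_res = (-27.107 + 1000) × 0.983465 − 1000 = 956.807 − 1000 = -43.19 per mil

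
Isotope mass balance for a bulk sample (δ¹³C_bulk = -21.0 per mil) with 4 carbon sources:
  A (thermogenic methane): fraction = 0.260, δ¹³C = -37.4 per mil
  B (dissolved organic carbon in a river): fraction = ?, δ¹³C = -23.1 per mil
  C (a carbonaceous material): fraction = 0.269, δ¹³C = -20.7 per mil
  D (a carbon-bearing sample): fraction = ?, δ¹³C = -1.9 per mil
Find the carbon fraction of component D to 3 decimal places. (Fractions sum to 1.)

Let f_D and f_B be the unknown fractions; fractions sum to 1 so f_D + f_B = 0.471.
Mass balance: Σ fᵢ·δᵢ = δ_bulk ⇒ f_D·(-1.9) + f_B·(-23.1) = -21.0 − (-15.292) = -5.708
Substitute f_B = 0.471 − f_D:
f_D·(-1.9 − -23.1) = -5.708 − 0.471×(-23.1) = 5.172
f_D = 5.172 / 21.2 = 0.2440

0.244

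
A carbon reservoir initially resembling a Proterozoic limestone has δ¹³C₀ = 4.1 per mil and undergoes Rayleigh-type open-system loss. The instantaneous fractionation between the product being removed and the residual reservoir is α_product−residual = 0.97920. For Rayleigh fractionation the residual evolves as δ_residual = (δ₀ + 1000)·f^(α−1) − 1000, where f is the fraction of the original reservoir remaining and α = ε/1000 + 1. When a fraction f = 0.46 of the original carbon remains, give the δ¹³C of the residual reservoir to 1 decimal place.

20.4 per mil

Rayleigh residual: δ_res = (δ₀ + 1000)·f^(α−1) − 1000
α − 1 = -0.02080
f^(α−1) = 0.46^(-0.02080) = 1.016283
δ_res = (4.1 + 1000) × 1.016283 − 1000 = 1020.450 − 1000 = 20.45 per mil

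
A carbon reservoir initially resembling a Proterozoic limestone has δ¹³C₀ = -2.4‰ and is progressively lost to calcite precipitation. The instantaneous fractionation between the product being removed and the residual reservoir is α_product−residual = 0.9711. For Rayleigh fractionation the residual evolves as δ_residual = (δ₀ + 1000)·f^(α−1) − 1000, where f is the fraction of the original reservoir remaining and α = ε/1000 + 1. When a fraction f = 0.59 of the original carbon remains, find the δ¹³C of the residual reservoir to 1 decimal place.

12.9‰

Rayleigh residual: δ_res = (δ₀ + 1000)·f^(α−1) − 1000
α − 1 = -0.02890
f^(α−1) = 0.59^(-0.02890) = 1.015365
δ_res = (-2.4 + 1000) × 1.015365 − 1000 = 1012.929 − 1000 = 12.93‰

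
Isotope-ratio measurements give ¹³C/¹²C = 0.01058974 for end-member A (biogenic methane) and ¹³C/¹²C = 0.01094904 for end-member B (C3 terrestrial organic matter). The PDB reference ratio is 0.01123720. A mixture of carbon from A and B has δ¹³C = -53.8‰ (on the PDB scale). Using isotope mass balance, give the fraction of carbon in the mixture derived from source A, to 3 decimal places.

δ_A = (0.01058974/0.01123720 − 1)×1000 = (0.942382 − 1)×1000 = -57.618‰
δ_B = (0.01094904/0.01123720 − 1)×1000 = (0.974357 − 1)×1000 = -25.643‰
f_A = (δ_mix − δ_B)/(δ_A − δ_B) = (-53.8 − (-25.643))/(-57.618 − (-25.643))
f_A = -28.157 / -31.974 = 0.8806

0.881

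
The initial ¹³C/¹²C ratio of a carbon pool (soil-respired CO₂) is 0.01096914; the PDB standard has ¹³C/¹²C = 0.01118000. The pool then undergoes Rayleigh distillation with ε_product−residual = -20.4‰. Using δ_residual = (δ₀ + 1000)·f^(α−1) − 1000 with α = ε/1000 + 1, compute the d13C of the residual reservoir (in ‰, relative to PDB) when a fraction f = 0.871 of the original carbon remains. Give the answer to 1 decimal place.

δ₀ = (0.01096914/0.01118000 − 1)×1000 = (0.981140 − 1)×1000 = -18.860‰
α − 1 = ε/1000 = -0.0204
f^(α−1) = 0.871^(-0.0204) = 1.002821
δ_res = (-18.860 + 1000) × 1.002821 − 1000 = 983.908 − 1000 = -16.09‰

-16.1‰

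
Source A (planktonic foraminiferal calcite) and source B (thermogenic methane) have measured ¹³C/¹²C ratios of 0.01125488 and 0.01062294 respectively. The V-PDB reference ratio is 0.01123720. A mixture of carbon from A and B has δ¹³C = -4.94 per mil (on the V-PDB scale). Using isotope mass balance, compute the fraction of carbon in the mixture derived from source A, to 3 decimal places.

0.884

δ_A = (0.01125488/0.01123720 − 1)×1000 = (1.001573 − 1)×1000 = 1.573 per mil
δ_B = (0.01062294/0.01123720 − 1)×1000 = (0.945337 − 1)×1000 = -54.663 per mil
f_A = (δ_mix − δ_B)/(δ_A − δ_B) = (-4.94 − (-54.663))/(1.573 − (-54.663))
f_A = 49.723 / 56.236 = 0.8842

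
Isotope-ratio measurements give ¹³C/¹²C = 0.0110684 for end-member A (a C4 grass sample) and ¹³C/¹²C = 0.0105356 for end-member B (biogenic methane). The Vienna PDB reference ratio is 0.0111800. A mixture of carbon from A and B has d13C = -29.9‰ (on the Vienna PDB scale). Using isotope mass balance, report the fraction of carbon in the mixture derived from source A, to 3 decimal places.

δ_A = (0.0110684/0.0111800 − 1)×1000 = (0.990018 − 1)×1000 = -9.982‰
δ_B = (0.0105356/0.0111800 − 1)×1000 = (0.942361 − 1)×1000 = -57.639‰
f_A = (δ_mix − δ_B)/(δ_A − δ_B) = (-29.9 − (-57.639))/(-9.982 − (-57.639))
f_A = 27.739 / 47.657 = 0.5821

0.582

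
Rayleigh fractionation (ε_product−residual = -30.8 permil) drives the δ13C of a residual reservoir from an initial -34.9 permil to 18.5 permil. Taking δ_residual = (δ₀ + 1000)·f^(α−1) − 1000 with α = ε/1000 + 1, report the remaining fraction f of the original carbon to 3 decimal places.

α − 1 = ε/1000 = -0.0308
(δ_res + 1000)/(δ₀ + 1000) = (18.5 + 1000)/(-34.9 + 1000) = 1018.5/965.1 = 1.055331
f = 1.055331^(1/-0.0308) = exp(ln(1.055331)/-0.0308) = exp(0.05385/-0.0308)
f = exp(-1.7485) = 0.1740

0.174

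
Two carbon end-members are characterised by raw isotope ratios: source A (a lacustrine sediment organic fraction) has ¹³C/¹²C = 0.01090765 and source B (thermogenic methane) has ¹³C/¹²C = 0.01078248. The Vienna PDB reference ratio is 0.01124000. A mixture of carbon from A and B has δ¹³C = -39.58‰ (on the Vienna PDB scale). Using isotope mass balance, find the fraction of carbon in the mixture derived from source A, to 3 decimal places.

0.101

δ_A = (0.01090765/0.01124000 − 1)×1000 = (0.970431 − 1)×1000 = -29.569‰
δ_B = (0.01078248/0.01124000 − 1)×1000 = (0.959295 − 1)×1000 = -40.705‰
f_A = (δ_mix − δ_B)/(δ_A − δ_B) = (-39.58 − (-40.705))/(-29.569 − (-40.705))
f_A = 1.125 / 11.136 = 0.1010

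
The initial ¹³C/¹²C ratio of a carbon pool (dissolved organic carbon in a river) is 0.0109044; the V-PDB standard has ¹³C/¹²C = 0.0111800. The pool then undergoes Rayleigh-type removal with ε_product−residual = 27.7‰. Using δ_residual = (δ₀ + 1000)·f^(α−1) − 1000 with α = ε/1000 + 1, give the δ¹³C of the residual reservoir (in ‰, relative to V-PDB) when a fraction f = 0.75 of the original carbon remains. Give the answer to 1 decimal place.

-32.4‰

δ₀ = (0.0109044/0.0111800 − 1)×1000 = (0.975349 − 1)×1000 = -24.651‰
α − 1 = ε/1000 = 0.0277
f^(α−1) = 0.75^(0.0277) = 0.992063
δ_res = (-24.651 + 1000) × 0.992063 − 1000 = 967.607 − 1000 = -32.39‰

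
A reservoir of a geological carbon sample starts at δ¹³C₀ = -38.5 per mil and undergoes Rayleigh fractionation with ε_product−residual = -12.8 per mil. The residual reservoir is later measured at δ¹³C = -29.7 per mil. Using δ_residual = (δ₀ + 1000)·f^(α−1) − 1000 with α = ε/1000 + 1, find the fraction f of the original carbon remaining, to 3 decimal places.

α − 1 = ε/1000 = -0.0128
(δ_res + 1000)/(δ₀ + 1000) = (-29.7 + 1000)/(-38.5 + 1000) = 970.3/961.5 = 1.009152
f = 1.009152^(1/-0.0128) = exp(ln(1.009152)/-0.0128) = exp(0.00911/-0.0128)
f = exp(-0.7118) = 0.4908

0.491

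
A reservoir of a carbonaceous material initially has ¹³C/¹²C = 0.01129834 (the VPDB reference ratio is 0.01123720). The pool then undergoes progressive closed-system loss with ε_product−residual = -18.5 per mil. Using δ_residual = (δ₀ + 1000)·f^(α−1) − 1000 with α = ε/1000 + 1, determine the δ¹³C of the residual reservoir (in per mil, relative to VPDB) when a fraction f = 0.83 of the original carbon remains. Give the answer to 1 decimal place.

δ₀ = (0.01129834/0.01123720 − 1)×1000 = (1.005441 − 1)×1000 = 5.441 per mil
α − 1 = ε/1000 = -0.0185
f^(α−1) = 0.83^(-0.0185) = 1.003453
δ_res = (5.441 + 1000) × 1.003453 − 1000 = 1008.913 − 1000 = 8.91 per mil

8.9 per mil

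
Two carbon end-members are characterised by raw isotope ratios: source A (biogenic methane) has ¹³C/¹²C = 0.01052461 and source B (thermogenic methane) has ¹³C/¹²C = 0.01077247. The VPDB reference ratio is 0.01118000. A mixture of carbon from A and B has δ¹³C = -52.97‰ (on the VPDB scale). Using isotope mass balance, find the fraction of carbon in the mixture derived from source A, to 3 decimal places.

δ_A = (0.01052461/0.01118000 − 1)×1000 = (0.941378 − 1)×1000 = -58.622‰
δ_B = (0.01077247/0.01118000 − 1)×1000 = (0.963548 − 1)×1000 = -36.452‰
f_A = (δ_mix − δ_B)/(δ_A − δ_B) = (-52.97 − (-36.452))/(-58.622 − (-36.452))
f_A = -16.518 / -22.170 = 0.7451

0.745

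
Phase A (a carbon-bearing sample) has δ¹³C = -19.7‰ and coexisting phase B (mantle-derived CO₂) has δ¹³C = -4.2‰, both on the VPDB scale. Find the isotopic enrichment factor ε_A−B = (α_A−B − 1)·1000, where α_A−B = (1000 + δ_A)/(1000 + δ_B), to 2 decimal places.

-15.57‰

α_A−B = (1000 + -19.7) / (1000 + -4.2) = 980.3 / 995.8 = 0.984435
ε_A−B = (0.984435 − 1) × 1000 = -15.565‰
(The approximation ε ≈ δ_A − δ_B would give -15.5‰.)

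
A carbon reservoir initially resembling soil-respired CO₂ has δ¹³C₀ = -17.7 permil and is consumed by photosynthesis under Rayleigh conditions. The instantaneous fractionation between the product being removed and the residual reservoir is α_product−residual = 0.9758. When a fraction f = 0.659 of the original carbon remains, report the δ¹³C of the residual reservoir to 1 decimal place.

Rayleigh residual: δ_res = (δ₀ + 1000)·f^(α−1) − 1000
α − 1 = -0.02420
f^(α−1) = 0.659^(-0.02420) = 1.010143
δ_res = (-17.7 + 1000) × 1.010143 − 1000 = 992.264 − 1000 = -7.74 permil

-7.7 permil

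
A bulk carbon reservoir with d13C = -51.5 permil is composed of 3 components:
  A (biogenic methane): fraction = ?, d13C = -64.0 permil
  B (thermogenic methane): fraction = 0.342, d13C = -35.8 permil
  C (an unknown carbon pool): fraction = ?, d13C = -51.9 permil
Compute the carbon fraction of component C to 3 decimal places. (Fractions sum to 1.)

Let f_C and f_A be the unknown fractions; fractions sum to 1 so f_C + f_A = 0.658.
Mass balance: Σ fᵢ·δᵢ = δ_bulk ⇒ f_C·(-51.9) + f_A·(-64.0) = -51.5 − (-12.244) = -39.256
Substitute f_A = 0.658 − f_C:
f_C·(-51.9 − -64.0) = -39.256 − 0.658×(-64.0) = 2.856
f_C = 2.856 / 12.1 = 0.2360

0.236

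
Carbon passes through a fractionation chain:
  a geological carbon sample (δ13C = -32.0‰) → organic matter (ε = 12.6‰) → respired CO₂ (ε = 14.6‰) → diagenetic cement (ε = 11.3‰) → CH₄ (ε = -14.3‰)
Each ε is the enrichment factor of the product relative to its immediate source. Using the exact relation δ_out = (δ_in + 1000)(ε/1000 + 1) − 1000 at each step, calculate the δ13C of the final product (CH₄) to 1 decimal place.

step 1: δ = (-32.00 + 1000)·(12.6/1000 + 1) − 1000 = -19.80‰
step 2: δ = (-19.80 + 1000)·(14.6/1000 + 1) − 1000 = -5.49‰
step 3: δ = (-5.49 + 1000)·(11.3/1000 + 1) − 1000 = 5.75‰
step 4: δ = (5.75 + 1000)·(-14.3/1000 + 1) − 1000 = -8.64‰

-8.6‰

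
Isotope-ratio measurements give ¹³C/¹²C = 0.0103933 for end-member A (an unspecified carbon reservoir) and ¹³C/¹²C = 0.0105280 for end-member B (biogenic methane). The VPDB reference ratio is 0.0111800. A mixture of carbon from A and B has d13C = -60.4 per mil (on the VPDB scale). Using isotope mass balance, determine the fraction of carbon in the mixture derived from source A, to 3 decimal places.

δ_A = (0.0103933/0.0111800 − 1)×1000 = (0.929633 − 1)×1000 = -70.367 per mil
δ_B = (0.0105280/0.0111800 − 1)×1000 = (0.941682 − 1)×1000 = -58.318 per mil
f_A = (δ_mix − δ_B)/(δ_A − δ_B) = (-60.4 − (-58.318))/(-70.367 − (-58.318))
f_A = -2.082 / -12.048 = 0.1728

0.173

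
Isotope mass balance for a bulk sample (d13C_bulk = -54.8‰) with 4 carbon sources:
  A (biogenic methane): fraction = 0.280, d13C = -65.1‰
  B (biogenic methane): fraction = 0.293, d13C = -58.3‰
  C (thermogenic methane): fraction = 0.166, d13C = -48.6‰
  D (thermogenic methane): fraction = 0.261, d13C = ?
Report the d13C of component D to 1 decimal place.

-43.8‰

Isotope mass balance: δ_bulk = Σ fᵢ·δᵢ.
-54.8 = 0.280×(-65.1) + 0.293×(-58.3) + 0.166×(-48.6) + 0.261×δ_D
0.261·δ_D = -54.8 − (-43.377) = -11.422
δ_D = -11.422 / 0.261 = -43.76‰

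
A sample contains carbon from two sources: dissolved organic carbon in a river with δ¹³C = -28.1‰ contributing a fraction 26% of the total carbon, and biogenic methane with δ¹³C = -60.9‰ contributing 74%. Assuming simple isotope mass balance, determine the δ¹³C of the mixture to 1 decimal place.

-52.4‰

δ_mix = f_A·δ_A + f_B·δ_B
δ_mix = 0.26 × (-28.1) + 0.74 × (-60.9)
δ_mix = -7.31 + -45.07 = -52.37‰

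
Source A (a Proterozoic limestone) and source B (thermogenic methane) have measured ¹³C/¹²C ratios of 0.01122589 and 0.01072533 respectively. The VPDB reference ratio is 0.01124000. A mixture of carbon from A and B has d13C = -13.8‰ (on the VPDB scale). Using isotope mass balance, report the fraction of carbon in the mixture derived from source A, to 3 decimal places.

0.718

δ_A = (0.01122589/0.01124000 − 1)×1000 = (0.998745 − 1)×1000 = -1.255‰
δ_B = (0.01072533/0.01124000 − 1)×1000 = (0.954211 − 1)×1000 = -45.789‰
f_A = (δ_mix − δ_B)/(δ_A − δ_B) = (-13.8 − (-45.789))/(-1.255 − (-45.789))
f_A = 31.989 / 44.534 = 0.7183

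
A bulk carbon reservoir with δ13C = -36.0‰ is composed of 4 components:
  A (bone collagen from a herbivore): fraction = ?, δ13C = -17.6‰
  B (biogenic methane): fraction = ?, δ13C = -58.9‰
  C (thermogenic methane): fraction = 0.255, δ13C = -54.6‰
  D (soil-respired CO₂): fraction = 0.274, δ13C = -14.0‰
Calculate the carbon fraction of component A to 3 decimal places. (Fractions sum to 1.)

Let f_A and f_B be the unknown fractions; fractions sum to 1 so f_A + f_B = 0.471.
Mass balance: Σ fᵢ·δᵢ = δ_bulk ⇒ f_A·(-17.6) + f_B·(-58.9) = -36.0 − (-17.759) = -18.241
Substitute f_B = 0.471 − f_A:
f_A·(-17.6 − -58.9) = -18.241 − 0.471×(-58.9) = 9.501
f_A = 9.501 / 41.3 = 0.2300

0.230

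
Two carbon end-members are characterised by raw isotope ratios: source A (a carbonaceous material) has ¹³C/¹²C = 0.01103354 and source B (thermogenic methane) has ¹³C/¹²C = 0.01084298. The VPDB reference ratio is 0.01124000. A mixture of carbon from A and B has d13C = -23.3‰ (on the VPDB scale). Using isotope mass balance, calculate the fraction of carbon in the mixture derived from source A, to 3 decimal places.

δ_A = (0.01103354/0.01124000 − 1)×1000 = (0.981632 − 1)×1000 = -18.368‰
δ_B = (0.01084298/0.01124000 − 1)×1000 = (0.964678 − 1)×1000 = -35.322‰
f_A = (δ_mix − δ_B)/(δ_A − δ_B) = (-23.3 − (-35.322))/(-18.368 − (-35.322))
f_A = 12.022 / 16.954 = 0.7091

0.709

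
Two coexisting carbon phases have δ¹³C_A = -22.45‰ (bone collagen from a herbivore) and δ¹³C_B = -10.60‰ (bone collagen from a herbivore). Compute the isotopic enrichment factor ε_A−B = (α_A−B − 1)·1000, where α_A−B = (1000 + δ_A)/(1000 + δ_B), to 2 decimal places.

α_A−B = (1000 + -22.45) / (1000 + -10.60) = 977.55 / 989.40 = 0.988023
ε_A−B = (0.988023 − 1) × 1000 = -11.977‰
(The approximation ε ≈ δ_A − δ_B would give -11.85‰.)

-11.98‰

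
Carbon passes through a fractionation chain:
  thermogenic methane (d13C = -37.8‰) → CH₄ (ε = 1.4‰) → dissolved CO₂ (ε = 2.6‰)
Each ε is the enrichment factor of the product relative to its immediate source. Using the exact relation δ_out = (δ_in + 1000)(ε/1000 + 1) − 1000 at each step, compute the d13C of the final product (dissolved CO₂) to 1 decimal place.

-33.9‰

step 1: δ = (-37.80 + 1000)·(1.4/1000 + 1) − 1000 = -36.45‰
step 2: δ = (-36.45 + 1000)·(2.6/1000 + 1) − 1000 = -33.95‰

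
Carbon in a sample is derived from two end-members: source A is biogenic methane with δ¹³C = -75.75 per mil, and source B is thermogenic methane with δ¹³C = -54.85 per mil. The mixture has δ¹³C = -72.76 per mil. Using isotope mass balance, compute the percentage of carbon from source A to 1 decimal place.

85.7%

δ_mix = f_A·δ_A + (1 − f_A)·δ_B  ⇒  f_A = (δ_mix − δ_B)/(δ_A − δ_B)
f_A = (-72.76 − (-54.85)) / (-75.75 − (-54.85))
f_A = -17.91 / -20.90 = 0.8569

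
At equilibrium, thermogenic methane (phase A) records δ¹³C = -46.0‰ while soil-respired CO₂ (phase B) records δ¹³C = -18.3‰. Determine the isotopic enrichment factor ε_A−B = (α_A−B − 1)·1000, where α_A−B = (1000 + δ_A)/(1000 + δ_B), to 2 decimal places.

α_A−B = (1000 + -46.0) / (1000 + -18.3) = 954.0 / 981.7 = 0.971784
ε_A−B = (0.971784 − 1) × 1000 = -28.216‰
(The approximation ε ≈ δ_A − δ_B would give -27.7‰.)

-28.22‰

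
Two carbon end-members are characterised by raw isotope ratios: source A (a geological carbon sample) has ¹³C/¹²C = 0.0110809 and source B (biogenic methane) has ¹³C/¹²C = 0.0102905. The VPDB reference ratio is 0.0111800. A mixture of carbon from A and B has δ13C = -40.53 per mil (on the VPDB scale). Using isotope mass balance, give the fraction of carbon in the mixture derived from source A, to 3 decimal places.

0.552

δ_A = (0.0110809/0.0111800 − 1)×1000 = (0.991136 − 1)×1000 = -8.864 per mil
δ_B = (0.0102905/0.0111800 − 1)×1000 = (0.920438 − 1)×1000 = -79.562 per mil
f_A = (δ_mix − δ_B)/(δ_A − δ_B) = (-40.53 − (-79.562))/(-8.864 − (-79.562))
f_A = 39.032 / 70.698 = 0.5521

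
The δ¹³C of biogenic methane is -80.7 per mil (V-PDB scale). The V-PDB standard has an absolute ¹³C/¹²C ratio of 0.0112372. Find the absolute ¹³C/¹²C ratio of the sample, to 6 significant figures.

R_sample = R_standard × (δ¹³C/1000 + 1)
R_sample = 0.0112372 × (-80.7/1000 + 1) = 0.0112372 × 0.919300
R_sample = 0.0103304

0.0103304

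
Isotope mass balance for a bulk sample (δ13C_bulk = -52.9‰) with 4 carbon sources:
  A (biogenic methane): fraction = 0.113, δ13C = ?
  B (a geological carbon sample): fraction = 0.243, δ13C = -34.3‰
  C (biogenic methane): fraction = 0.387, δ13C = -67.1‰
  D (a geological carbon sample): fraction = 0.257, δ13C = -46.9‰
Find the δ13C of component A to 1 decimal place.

-57.9‰

Isotope mass balance: δ_bulk = Σ fᵢ·δᵢ.
-52.9 = 0.113×δ_A + 0.243×(-34.3) + 0.387×(-67.1) + 0.257×(-46.9)
0.113·δ_A = -52.9 − (-46.356) = -6.544
δ_A = -6.544 / 0.113 = -57.91‰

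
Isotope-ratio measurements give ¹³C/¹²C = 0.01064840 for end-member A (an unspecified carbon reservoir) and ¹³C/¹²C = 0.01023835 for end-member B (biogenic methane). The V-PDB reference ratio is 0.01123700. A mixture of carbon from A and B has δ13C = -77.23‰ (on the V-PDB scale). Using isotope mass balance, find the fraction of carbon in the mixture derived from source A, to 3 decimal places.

δ_A = (0.01064840/0.01123700 − 1)×1000 = (0.947619 − 1)×1000 = -52.381‰
δ_B = (0.01023835/0.01123700 − 1)×1000 = (0.911128 − 1)×1000 = -88.872‰
f_A = (δ_mix − δ_B)/(δ_A − δ_B) = (-77.23 − (-88.872))/(-52.381 − (-88.872))
f_A = 11.642 / 36.491 = 0.3190

0.319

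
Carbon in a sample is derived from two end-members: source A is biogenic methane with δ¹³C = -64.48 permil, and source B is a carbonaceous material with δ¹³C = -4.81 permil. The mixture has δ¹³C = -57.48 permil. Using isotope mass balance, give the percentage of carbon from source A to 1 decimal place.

δ_mix = f_A·δ_A + (1 − f_A)·δ_B  ⇒  f_A = (δ_mix − δ_B)/(δ_A − δ_B)
f_A = (-57.48 − (-4.81)) / (-64.48 − (-4.81))
f_A = -52.67 / -59.67 = 0.8827

88.3%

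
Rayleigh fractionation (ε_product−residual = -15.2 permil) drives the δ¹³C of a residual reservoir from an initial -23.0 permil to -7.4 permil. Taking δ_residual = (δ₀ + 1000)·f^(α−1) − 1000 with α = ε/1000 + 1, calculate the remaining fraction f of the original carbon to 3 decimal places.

α − 1 = ε/1000 = -0.0152
(δ_res + 1000)/(δ₀ + 1000) = (-7.4 + 1000)/(-23.0 + 1000) = 992.6/977.0 = 1.015967
f = 1.015967^(1/-0.0152) = exp(ln(1.015967)/-0.0152) = exp(0.01584/-0.0152)
f = exp(-1.0422) = 0.3527

0.353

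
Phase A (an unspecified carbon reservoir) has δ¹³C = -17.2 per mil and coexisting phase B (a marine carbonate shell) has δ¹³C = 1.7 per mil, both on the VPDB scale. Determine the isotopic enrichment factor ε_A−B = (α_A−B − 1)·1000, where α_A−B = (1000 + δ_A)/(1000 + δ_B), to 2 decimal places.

α_A−B = (1000 + -17.2) / (1000 + 1.7) = 982.8 / 1001.7 = 0.981132
ε_A−B = (0.981132 − 1) × 1000 = -18.868 per mil
(The approximation ε ≈ δ_A − δ_B would give -18.9 per mil.)

-18.87 per mil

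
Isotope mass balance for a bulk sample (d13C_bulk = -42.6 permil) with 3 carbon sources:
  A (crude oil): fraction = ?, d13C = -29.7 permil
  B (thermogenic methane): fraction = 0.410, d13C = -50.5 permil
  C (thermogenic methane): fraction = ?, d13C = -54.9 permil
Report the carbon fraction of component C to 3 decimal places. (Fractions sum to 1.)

Let f_C and f_A be the unknown fractions; fractions sum to 1 so f_C + f_A = 0.590.
Mass balance: Σ fᵢ·δᵢ = δ_bulk ⇒ f_C·(-54.9) + f_A·(-29.7) = -42.6 − (-20.705) = -21.895
Substitute f_A = 0.590 − f_C:
f_C·(-54.9 − -29.7) = -21.895 − 0.590×(-29.7) = -4.372
f_C = -4.372 / -25.2 = 0.1735

0.173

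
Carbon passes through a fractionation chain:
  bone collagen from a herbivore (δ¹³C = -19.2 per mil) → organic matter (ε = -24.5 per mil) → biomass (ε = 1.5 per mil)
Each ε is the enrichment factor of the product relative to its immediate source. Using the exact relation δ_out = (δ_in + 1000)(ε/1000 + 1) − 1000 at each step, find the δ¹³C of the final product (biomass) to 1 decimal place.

-41.8 per mil

step 1: δ = (-19.20 + 1000)·(-24.5/1000 + 1) − 1000 = -43.23 per mil
step 2: δ = (-43.23 + 1000)·(1.5/1000 + 1) − 1000 = -41.79 per mil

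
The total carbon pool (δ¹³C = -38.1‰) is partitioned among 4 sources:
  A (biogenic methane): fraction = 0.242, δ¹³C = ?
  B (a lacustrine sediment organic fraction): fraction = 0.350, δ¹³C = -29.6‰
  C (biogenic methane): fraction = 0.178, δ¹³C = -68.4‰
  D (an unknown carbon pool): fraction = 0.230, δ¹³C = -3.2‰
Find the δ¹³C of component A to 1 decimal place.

-61.3‰

Isotope mass balance: δ_bulk = Σ fᵢ·δᵢ.
-38.1 = 0.242×δ_A + 0.350×(-29.6) + 0.178×(-68.4) + 0.230×(-3.2)
0.242·δ_A = -38.1 − (-23.271) = -14.829
δ_A = -14.829 / 0.242 = -61.28‰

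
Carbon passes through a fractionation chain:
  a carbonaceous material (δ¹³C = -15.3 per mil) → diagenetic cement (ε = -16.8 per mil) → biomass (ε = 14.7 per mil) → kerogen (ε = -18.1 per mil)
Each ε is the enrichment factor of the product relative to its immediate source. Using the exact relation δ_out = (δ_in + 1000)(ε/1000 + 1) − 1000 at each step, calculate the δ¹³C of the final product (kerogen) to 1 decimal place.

-35.4 per mil

step 1: δ = (-15.30 + 1000)·(-16.8/1000 + 1) − 1000 = -31.84 per mil
step 2: δ = (-31.84 + 1000)·(14.7/1000 + 1) − 1000 = -17.61 per mil
step 3: δ = (-17.61 + 1000)·(-18.1/1000 + 1) − 1000 = -35.39 per mil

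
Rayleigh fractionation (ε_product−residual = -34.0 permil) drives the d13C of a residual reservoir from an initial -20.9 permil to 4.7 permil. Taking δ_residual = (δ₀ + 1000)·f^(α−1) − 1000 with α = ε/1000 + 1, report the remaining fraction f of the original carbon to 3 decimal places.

0.468

α − 1 = ε/1000 = -0.0340
(δ_res + 1000)/(δ₀ + 1000) = (4.7 + 1000)/(-20.9 + 1000) = 1004.7/979.1 = 1.026146
f = 1.026146^(1/-0.0340) = exp(ln(1.026146)/-0.0340) = exp(0.02581/-0.0340)
f = exp(-0.7591) = 0.4681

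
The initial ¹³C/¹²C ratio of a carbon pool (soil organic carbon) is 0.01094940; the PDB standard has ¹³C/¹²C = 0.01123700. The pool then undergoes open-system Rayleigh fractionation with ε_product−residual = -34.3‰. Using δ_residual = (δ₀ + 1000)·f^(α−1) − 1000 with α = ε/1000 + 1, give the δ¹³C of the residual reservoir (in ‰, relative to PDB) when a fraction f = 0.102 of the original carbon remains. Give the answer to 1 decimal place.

δ₀ = (0.01094940/0.01123700 − 1)×1000 = (0.974406 − 1)×1000 = -25.594‰
α − 1 = ε/1000 = -0.0343
f^(α−1) = 0.102^(-0.0343) = 1.081446
δ_res = (-25.594 + 1000) × 1.081446 − 1000 = 1053.768 − 1000 = 53.77‰

53.8‰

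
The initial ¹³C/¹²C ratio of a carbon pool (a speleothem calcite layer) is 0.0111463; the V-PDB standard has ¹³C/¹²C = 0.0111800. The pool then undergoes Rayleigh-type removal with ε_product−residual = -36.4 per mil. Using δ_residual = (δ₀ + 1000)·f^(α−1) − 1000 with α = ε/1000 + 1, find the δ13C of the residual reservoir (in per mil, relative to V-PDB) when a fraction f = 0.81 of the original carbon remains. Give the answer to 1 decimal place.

4.7 per mil

δ₀ = (0.0111463/0.0111800 − 1)×1000 = (0.996986 − 1)×1000 = -3.014 per mil
α − 1 = ε/1000 = -0.0364
f^(α−1) = 0.81^(-0.0364) = 1.007700
δ_res = (-3.014 + 1000) × 1.007700 − 1000 = 1004.662 − 1000 = 4.66 per mil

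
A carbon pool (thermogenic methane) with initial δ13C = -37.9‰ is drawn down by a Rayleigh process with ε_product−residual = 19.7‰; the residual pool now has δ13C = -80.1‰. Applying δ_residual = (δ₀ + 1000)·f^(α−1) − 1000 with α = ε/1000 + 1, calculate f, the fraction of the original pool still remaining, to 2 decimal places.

α − 1 = ε/1000 = 0.0197
(δ_res + 1000)/(δ₀ + 1000) = (-80.1 + 1000)/(-37.9 + 1000) = 919.9/962.1 = 0.956138
f = 0.956138^(1/0.0197) = exp(ln(0.956138)/0.0197) = exp(-0.04485/0.0197)
f = exp(-2.2768) = 0.1026

0.10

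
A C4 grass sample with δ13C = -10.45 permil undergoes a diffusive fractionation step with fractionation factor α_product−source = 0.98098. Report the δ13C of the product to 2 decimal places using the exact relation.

δ_product = (δ_source + 1000)·α − 1000
δ_product = (-10.45 + 1000) × 0.98098 − 1000
δ_product = 970.729 − 1000 = -29.271 permil

-29.27 permil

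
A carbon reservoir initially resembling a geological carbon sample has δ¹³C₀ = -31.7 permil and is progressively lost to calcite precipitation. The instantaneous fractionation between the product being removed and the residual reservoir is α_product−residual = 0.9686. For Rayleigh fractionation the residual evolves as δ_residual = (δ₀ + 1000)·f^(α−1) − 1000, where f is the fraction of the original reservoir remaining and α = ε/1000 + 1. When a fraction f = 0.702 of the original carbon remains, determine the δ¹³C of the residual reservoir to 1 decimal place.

-20.9 permil

Rayleigh residual: δ_res = (δ₀ + 1000)·f^(α−1) − 1000
α − 1 = -0.03140
f^(α−1) = 0.702^(-0.03140) = 1.011172
δ_res = (-31.7 + 1000) × 1.011172 − 1000 = 979.118 − 1000 = -20.88 permil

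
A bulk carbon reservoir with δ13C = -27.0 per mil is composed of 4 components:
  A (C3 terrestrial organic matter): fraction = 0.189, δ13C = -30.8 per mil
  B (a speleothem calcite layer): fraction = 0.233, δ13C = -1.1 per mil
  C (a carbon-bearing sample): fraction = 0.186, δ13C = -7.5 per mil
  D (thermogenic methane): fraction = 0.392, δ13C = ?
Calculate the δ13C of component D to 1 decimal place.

-49.8 per mil

Isotope mass balance: δ_bulk = Σ fᵢ·δᵢ.
-27.0 = 0.189×(-30.8) + 0.233×(-1.1) + 0.186×(-7.5) + 0.392×δ_D
0.392·δ_D = -27.0 − (-7.473) = -19.527
δ_D = -19.527 / 0.392 = -49.82 per mil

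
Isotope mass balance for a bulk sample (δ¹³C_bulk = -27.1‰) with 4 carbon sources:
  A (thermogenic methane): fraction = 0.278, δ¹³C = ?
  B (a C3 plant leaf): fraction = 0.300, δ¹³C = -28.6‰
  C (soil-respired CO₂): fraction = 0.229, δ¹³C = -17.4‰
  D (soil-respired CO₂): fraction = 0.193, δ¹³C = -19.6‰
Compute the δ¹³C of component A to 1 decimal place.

Isotope mass balance: δ_bulk = Σ fᵢ·δᵢ.
-27.1 = 0.278×δ_A + 0.300×(-28.6) + 0.229×(-17.4) + 0.193×(-19.6)
0.278·δ_A = -27.1 − (-16.347) = -10.753
δ_A = -10.753 / 0.278 = -38.68‰

-38.7‰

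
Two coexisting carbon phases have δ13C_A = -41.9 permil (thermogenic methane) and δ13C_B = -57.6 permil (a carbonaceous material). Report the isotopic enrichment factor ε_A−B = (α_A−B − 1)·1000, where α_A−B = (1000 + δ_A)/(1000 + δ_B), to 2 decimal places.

16.66 permil

α_A−B = (1000 + -41.9) / (1000 + -57.6) = 958.1 / 942.4 = 1.016660
ε_A−B = (1.016660 − 1) × 1000 = 16.660 permil
(The approximation ε ≈ δ_A − δ_B would give 15.7 permil.)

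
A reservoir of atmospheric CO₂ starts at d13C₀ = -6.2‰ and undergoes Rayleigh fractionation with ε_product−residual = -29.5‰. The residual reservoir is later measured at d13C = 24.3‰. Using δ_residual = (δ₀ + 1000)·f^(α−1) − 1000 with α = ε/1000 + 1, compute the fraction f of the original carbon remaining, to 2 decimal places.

α − 1 = ε/1000 = -0.0295
(δ_res + 1000)/(δ₀ + 1000) = (24.3 + 1000)/(-6.2 + 1000) = 1024.3/993.8 = 1.030690
f = 1.030690^(1/-0.0295) = exp(ln(1.030690)/-0.0295) = exp(0.03023/-0.0295)
f = exp(-1.0247) = 0.3589

0.36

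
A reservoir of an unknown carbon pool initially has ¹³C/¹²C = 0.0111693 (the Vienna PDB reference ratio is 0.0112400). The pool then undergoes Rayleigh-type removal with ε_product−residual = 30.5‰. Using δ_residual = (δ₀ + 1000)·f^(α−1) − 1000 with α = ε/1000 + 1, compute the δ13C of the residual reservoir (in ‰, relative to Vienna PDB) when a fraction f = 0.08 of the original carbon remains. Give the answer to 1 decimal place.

-80.0‰

δ₀ = (0.0111693/0.0112400 − 1)×1000 = (0.993710 − 1)×1000 = -6.290‰
α − 1 = ε/1000 = 0.0305
f^(α−1) = 0.08^(0.0305) = 0.925858
δ_res = (-6.290 + 1000) × 0.925858 − 1000 = 920.034 − 1000 = -79.97‰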